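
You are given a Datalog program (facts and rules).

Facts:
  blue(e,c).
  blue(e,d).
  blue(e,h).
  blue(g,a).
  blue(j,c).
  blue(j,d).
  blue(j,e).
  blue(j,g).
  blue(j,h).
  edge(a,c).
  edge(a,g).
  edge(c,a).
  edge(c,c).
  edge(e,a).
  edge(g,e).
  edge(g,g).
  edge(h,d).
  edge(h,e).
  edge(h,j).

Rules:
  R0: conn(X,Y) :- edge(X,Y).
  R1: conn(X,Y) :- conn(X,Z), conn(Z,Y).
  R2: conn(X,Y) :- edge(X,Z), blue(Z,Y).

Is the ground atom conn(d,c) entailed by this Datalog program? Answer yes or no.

no

round 1: derive conn(a,c) via R0 from edge(a,c)
round 1: derive conn(a,g) via R0 from edge(a,g)
round 1: derive conn(c,a) via R0 from edge(c,a)
round 1: derive conn(c,c) via R0 from edge(c,c)
round 1: derive conn(e,a) via R0 from edge(e,a)
round 1: derive conn(g,e) via R0 from edge(g,e)
round 1: derive conn(g,g) via R0 from edge(g,g)
round 1: derive conn(h,d) via R0 from edge(h,d)
round 1: derive conn(h,e) via R0 from edge(h,e)
round 1: derive conn(h,j) via R0 from edge(h,j)
round 1: derive conn(a,a) via R2 from edge(a,g), blue(g,a)
round 1: derive conn(g,a) via R2 from edge(g,g), blue(g,a)
round 1: derive conn(g,c) via R2 from edge(g,e), blue(e,c)
round 1: derive conn(g,d) via R2 from edge(g,e), blue(e,d)
round 1: derive conn(g,h) via R2 from edge(g,e), blue(e,h)
round 1: derive conn(h,c) via R2 from edge(h,e), blue(e,c)
round 1: derive conn(h,g) via R2 from edge(h,j), blue(j,g)
round 1: derive conn(h,h) via R2 from edge(h,e), blue(e,h)
round 2: derive conn(a,d) via R1 from conn(a,g), conn(g,d)
round 2: derive conn(a,e) via R1 from conn(a,g), conn(g,e)
round 2: derive conn(a,h) via R1 from conn(a,g), conn(g,h)
round 2: derive conn(c,g) via R1 from conn(c,a), conn(a,g)
round 2: derive conn(e,c) via R1 from conn(e,a), conn(a,c)
round 2: derive conn(e,g) via R1 from conn(e,a), conn(a,g)
round 2: derive conn(g,j) via R1 from conn(g,h), conn(h,j)
round 2: derive conn(h,a) via R1 from conn(h,c), conn(c,a)
round 3: derive conn(a,j) via R1 from conn(a,g), conn(g,j)
round 3: derive conn(c,d) via R1 from conn(c,a), conn(a,d)
round 3: derive conn(c,e) via R1 from conn(c,a), conn(a,e)
round 3: derive conn(c,h) via R1 from conn(c,a), conn(a,h)
round 3: derive conn(c,j) via R1 from conn(c,g), conn(g,j)
round 3: derive conn(e,d) via R1 from conn(e,a), conn(a,d)
round 3: derive conn(e,e) via R1 from conn(e,a), conn(a,e)
round 3: derive conn(e,h) via R1 from conn(e,a), conn(a,h)
round 3: derive conn(e,j) via R1 from conn(e,g), conn(g,j)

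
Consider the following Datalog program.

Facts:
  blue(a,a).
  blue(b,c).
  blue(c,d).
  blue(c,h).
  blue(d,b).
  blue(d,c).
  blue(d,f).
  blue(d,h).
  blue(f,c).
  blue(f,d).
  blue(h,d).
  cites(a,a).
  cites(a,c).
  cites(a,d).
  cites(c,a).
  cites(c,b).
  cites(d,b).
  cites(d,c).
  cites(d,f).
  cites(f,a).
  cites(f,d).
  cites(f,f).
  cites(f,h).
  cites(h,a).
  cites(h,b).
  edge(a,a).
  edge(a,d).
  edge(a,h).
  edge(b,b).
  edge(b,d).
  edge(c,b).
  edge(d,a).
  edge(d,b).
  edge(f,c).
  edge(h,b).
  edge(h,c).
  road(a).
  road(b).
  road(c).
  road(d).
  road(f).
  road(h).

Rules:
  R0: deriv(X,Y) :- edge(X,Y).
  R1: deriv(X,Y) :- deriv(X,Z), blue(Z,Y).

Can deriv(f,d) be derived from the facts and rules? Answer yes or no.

yes

round 1: derive deriv(a,a) via R0 from edge(a,a)
round 1: derive deriv(a,d) via R0 from edge(a,d)
round 1: derive deriv(a,h) via R0 from edge(a,h)
round 1: derive deriv(b,b) via R0 from edge(b,b)
round 1: derive deriv(b,d) via R0 from edge(b,d)
round 1: derive deriv(c,b) via R0 from edge(c,b)
round 1: derive deriv(d,a) via R0 from edge(d,a)
round 1: derive deriv(d,b) via R0 from edge(d,b)
round 1: derive deriv(f,c) via R0 from edge(f,c)
round 1: derive deriv(h,b) via R0 from edge(h,b)
round 1: derive deriv(h,c) via R0 from edge(h,c)
round 2: derive deriv(a,b) via R1 from deriv(a,d), blue(d,b)
round 2: derive deriv(a,c) via R1 from deriv(a,d), blue(d,c)
round 2: derive deriv(a,f) via R1 from deriv(a,d), blue(d,f)
round 2: derive deriv(b,c) via R1 from deriv(b,b), blue(b,c)
round 2: derive deriv(b,f) via R1 from deriv(b,d), blue(d,f)
round 2: derive deriv(b,h) via R1 from deriv(b,d), blue(d,h)
round 2: derive deriv(c,c) via R1 from deriv(c,b), blue(b,c)
round 2: derive deriv(d,c) via R1 from deriv(d,b), blue(b,c)
round 2: derive deriv(f,d) via R1 from deriv(f,c), blue(c,d)
round 2: derive deriv(f,h) via R1 from deriv(f,c), blue(c,h)
round 2: derive deriv(h,d) via R1 from deriv(h,c), blue(c,d)
round 2: derive deriv(h,h) via R1 from deriv(h,c), blue(c,h)
round 3: derive deriv(c,d) via R1 from deriv(c,c), blue(c,d)
round 3: derive deriv(c,h) via R1 from deriv(c,c), blue(c,h)
round 3: derive deriv(d,d) via R1 from deriv(d,c), blue(c,d)
round 3: derive deriv(d,h) via R1 from deriv(d,c), blue(c,h)
round 3: derive deriv(f,b) via R1 from deriv(f,d), blue(d,b)
round 3: derive deriv(f,f) via R1 from deriv(f,d), blue(d,f)
round 3: derive deriv(h,f) via R1 from deriv(h,d), blue(d,f)
round 4: derive deriv(c,f) via R1 from deriv(c,d), blue(d,f)
round 4: derive deriv(d,f) via R1 from deriv(d,d), blue(d,f)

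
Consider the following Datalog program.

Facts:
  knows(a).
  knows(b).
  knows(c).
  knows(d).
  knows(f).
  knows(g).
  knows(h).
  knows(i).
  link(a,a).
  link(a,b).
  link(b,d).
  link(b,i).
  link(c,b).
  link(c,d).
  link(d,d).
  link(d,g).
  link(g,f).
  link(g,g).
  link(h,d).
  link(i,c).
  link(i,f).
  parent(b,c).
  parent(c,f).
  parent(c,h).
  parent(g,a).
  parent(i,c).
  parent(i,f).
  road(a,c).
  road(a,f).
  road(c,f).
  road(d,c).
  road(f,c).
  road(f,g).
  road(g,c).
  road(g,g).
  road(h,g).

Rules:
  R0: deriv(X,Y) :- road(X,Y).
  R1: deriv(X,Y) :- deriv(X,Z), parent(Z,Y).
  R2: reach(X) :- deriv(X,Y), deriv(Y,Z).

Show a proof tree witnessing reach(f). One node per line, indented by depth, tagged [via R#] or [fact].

reach(f)  [via R2]
  deriv(f,c)  [via R0]
    road(f,c)  [fact]
  deriv(c,f)  [via R0]
    road(c,f)  [fact]

round 1: derive deriv(a,c) via R0 from road(a,c)
round 1: derive deriv(a,f) via R0 from road(a,f)
round 1: derive deriv(c,f) via R0 from road(c,f)
round 1: derive deriv(d,c) via R0 from road(d,c)
round 1: derive deriv(f,c) via R0 from road(f,c)
round 1: derive deriv(f,g) via R0 from road(f,g)
round 1: derive deriv(g,c) via R0 from road(g,c)
round 1: derive deriv(g,g) via R0 from road(g,g)
round 1: derive deriv(h,g) via R0 from road(h,g)
round 2: derive deriv(a,h) via R1 from deriv(a,c), parent(c,h)
round 2: derive deriv(d,f) via R1 from deriv(d,c), parent(c,f)
round 2: derive deriv(d,h) via R1 from deriv(d,c), parent(c,h)
round 2: derive deriv(f,a) via R1 from deriv(f,g), parent(g,a)
round 2: derive deriv(f,f) via R1 from deriv(f,c), parent(c,f)
round 2: derive deriv(f,h) via R1 from deriv(f,c), parent(c,h)
round 2: derive deriv(g,a) via R1 from deriv(g,g), parent(g,a)
round 2: derive deriv(g,f) via R1 from deriv(g,c), parent(c,f)
round 2: derive deriv(g,h) via R1 from deriv(g,c), parent(c,h)
round 2: derive deriv(h,a) via R1 from deriv(h,g), parent(g,a)
round 2: derive reach(a) via R2 from deriv(a,c), deriv(c,f)
round 2: derive reach(c) via R2 from deriv(c,f), deriv(f,c)
round 2: derive reach(d) via R2 from deriv(d,c), deriv(c,f)
round 2: derive reach(f) via R2 from deriv(f,c), deriv(c,f)
round 2: derive reach(g) via R2 from deriv(g,c), deriv(c,f)
round 2: derive reach(h) via R2 from deriv(h,g), deriv(g,c)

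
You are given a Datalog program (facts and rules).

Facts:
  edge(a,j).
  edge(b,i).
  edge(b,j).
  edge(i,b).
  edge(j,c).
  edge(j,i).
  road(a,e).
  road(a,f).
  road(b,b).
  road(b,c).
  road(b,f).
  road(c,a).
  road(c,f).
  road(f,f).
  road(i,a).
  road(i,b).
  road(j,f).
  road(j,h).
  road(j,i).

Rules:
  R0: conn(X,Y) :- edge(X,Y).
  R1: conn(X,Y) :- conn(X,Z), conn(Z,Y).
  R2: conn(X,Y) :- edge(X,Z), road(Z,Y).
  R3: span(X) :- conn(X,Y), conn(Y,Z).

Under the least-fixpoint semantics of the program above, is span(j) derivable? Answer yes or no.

round 1: derive conn(a,j) via R0 from edge(a,j)
round 1: derive conn(b,i) via R0 from edge(b,i)
round 1: derive conn(b,j) via R0 from edge(b,j)
round 1: derive conn(i,b) via R0 from edge(i,b)
round 1: derive conn(j,c) via R0 from edge(j,c)
round 1: derive conn(j,i) via R0 from edge(j,i)
round 1: derive conn(a,f) via R2 from edge(a,j), road(j,f)
round 1: derive conn(a,h) via R2 from edge(a,j), road(j,h)
round 1: derive conn(a,i) via R2 from edge(a,j), road(j,i)
round 1: derive conn(b,a) via R2 from edge(b,i), road(i,a)
round 1: derive conn(b,b) via R2 from edge(b,i), road(i,b)
round 1: derive conn(b,f) via R2 from edge(b,j), road(j,f)
round 1: derive conn(b,h) via R2 from edge(b,j), road(j,h)
round 1: derive conn(i,c) via R2 from edge(i,b), road(b,c)
round 1: derive conn(i,f) via R2 from edge(i,b), road(b,f)
round 1: derive conn(j,a) via R2 from edge(j,c), road(c,a)
round 1: derive conn(j,b) via R2 from edge(j,i), road(i,b)
round 1: derive conn(j,f) via R2 from edge(j,c), road(c,f)
round 2: derive conn(a,a) via R1 from conn(a,j), conn(j,a)
round 2: derive conn(a,b) via R1 from conn(a,i), conn(i,b)
round 2: derive conn(a,c) via R1 from conn(a,i), conn(i,c)
round 2: derive conn(b,c) via R1 from conn(b,i), conn(i,c)
round 2: derive conn(i,a) via R1 from conn(i,b), conn(b,a)
round 2: derive conn(i,h) via R1 from conn(i,b), conn(b,h)
round 2: derive conn(i,i) via R1 from conn(i,b), conn(b,i)
round 2: derive conn(i,j) via R1 from conn(i,b), conn(b,j)
round 2: derive conn(j,h) via R1 from conn(j,a), conn(a,h)
round 2: derive conn(j,j) via R1 from conn(j,a), conn(a,j)
round 2: derive span(a) via R3 from conn(a,i), conn(i,b)
round 2: derive span(b) via R3 from conn(b,a), conn(a,f)
round 2: derive span(i) via R3 from conn(i,b), conn(b,a)
round 2: derive span(j) via R3 from conn(j,a), conn(a,f)

yes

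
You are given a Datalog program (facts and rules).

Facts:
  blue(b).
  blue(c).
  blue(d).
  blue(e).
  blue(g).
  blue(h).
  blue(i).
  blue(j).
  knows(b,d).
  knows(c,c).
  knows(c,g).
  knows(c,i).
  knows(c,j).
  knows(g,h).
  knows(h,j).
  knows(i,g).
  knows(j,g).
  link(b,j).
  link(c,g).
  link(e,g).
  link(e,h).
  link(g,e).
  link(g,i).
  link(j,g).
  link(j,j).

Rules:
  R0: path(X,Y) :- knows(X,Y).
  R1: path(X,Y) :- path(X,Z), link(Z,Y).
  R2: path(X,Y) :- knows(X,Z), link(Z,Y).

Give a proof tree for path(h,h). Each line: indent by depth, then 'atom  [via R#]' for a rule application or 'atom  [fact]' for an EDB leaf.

path(h,h)  [via R1]
  path(h,e)  [via R1]
    path(h,g)  [via R2]
      knows(h,j)  [fact]
      link(j,g)  [fact]
    link(g,e)  [fact]
  link(e,h)  [fact]

round 1: derive path(b,d) via R0 from knows(b,d)
round 1: derive path(c,c) via R0 from knows(c,c)
round 1: derive path(c,g) via R0 from knows(c,g)
round 1: derive path(c,i) via R0 from knows(c,i)
round 1: derive path(c,j) via R0 from knows(c,j)
round 1: derive path(g,h) via R0 from knows(g,h)
round 1: derive path(h,j) via R0 from knows(h,j)
round 1: derive path(i,g) via R0 from knows(i,g)
round 1: derive path(j,g) via R0 from knows(j,g)
round 1: derive path(c,e) via R2 from knows(c,g), link(g,e)
round 1: derive path(h,g) via R2 from knows(h,j), link(j,g)
round 1: derive path(i,e) via R2 from knows(i,g), link(g,e)
round 1: derive path(i,i) via R2 from knows(i,g), link(g,i)
round 1: derive path(j,e) via R2 from knows(j,g), link(g,e)
round 1: derive path(j,i) via R2 from knows(j,g), link(g,i)
round 2: derive path(c,h) via R1 from path(c,e), link(e,h)
round 2: derive path(h,e) via R1 from path(h,g), link(g,e)
round 2: derive path(h,i) via R1 from path(h,g), link(g,i)
round 2: derive path(i,h) via R1 from path(i,e), link(e,h)
round 2: derive path(j,h) via R1 from path(j,e), link(e,h)
round 3: derive path(h,h) via R1 from path(h,e), link(e,h)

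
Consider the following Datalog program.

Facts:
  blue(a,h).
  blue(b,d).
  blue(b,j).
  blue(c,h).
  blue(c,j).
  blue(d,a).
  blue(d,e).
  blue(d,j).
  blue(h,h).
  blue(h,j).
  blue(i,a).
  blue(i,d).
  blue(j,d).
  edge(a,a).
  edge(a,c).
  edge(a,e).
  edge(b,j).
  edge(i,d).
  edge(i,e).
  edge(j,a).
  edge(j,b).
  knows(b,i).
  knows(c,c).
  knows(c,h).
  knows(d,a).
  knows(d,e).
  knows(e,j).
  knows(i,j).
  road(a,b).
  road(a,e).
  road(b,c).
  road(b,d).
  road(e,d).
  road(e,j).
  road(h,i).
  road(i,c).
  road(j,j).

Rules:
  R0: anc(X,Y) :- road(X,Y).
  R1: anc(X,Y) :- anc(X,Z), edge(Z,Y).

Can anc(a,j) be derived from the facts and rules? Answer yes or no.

round 1: derive anc(a,b) via R0 from road(a,b)
round 1: derive anc(a,e) via R0 from road(a,e)
round 1: derive anc(b,c) via R0 from road(b,c)
round 1: derive anc(b,d) via R0 from road(b,d)
round 1: derive anc(e,d) via R0 from road(e,d)
round 1: derive anc(e,j) via R0 from road(e,j)
round 1: derive anc(h,i) via R0 from road(h,i)
round 1: derive anc(i,c) via R0 from road(i,c)
round 1: derive anc(j,j) via R0 from road(j,j)
round 2: derive anc(a,j) via R1 from anc(a,b), edge(b,j)
round 2: derive anc(e,a) via R1 from anc(e,j), edge(j,a)
round 2: derive anc(e,b) via R1 from anc(e,j), edge(j,b)
round 2: derive anc(h,d) via R1 from anc(h,i), edge(i,d)
round 2: derive anc(h,e) via R1 from anc(h,i), edge(i,e)
round 2: derive anc(j,a) via R1 from anc(j,j), edge(j,a)
round 2: derive anc(j,b) via R1 from anc(j,j), edge(j,b)
round 3: derive anc(a,a) via R1 from anc(a,j), edge(j,a)
round 3: derive anc(e,c) via R1 from anc(e,a), edge(a,c)
round 3: derive anc(e,e) via R1 from anc(e,a), edge(a,e)
round 3: derive anc(j,c) via R1 from anc(j,a), edge(a,c)
round 3: derive anc(j,e) via R1 from anc(j,a), edge(a,e)
round 4: derive anc(a,c) via R1 from anc(a,a), edge(a,c)

yes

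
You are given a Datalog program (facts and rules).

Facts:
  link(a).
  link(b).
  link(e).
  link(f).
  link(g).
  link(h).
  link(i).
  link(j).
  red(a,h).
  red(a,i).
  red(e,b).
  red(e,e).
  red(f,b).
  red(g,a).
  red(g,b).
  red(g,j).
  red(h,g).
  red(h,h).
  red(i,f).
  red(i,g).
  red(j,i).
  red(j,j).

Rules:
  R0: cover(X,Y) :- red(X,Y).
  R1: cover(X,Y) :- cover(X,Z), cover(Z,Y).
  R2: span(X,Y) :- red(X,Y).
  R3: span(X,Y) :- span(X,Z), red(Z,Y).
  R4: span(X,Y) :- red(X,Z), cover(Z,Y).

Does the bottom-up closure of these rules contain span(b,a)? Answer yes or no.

no

round 1: derive cover(a,h) via R0 from red(a,h)
round 1: derive cover(a,i) via R0 from red(a,i)
round 1: derive cover(e,b) via R0 from red(e,b)
round 1: derive cover(e,e) via R0 from red(e,e)
round 1: derive cover(f,b) via R0 from red(f,b)
round 1: derive cover(g,a) via R0 from red(g,a)
round 1: derive cover(g,b) via R0 from red(g,b)
round 1: derive cover(g,j) via R0 from red(g,j)
round 1: derive cover(h,g) via R0 from red(h,g)
round 1: derive cover(h,h) via R0 from red(h,h)
round 1: derive cover(i,f) via R0 from red(i,f)
round 1: derive cover(i,g) via R0 from red(i,g)
round 1: derive cover(j,i) via R0 from red(j,i)
round 1: derive cover(j,j) via R0 from red(j,j)
round 1: derive span(a,h) via R2 from red(a,h)
round 1: derive span(a,i) via R2 from red(a,i)
round 1: derive span(e,b) via R2 from red(e,b)
round 1: derive span(e,e) via R2 from red(e,e)
round 1: derive span(f,b) via R2 from red(f,b)
round 1: derive span(g,a) via R2 from red(g,a)
round 1: derive span(g,b) via R2 from red(g,b)
round 1: derive span(g,j) via R2 from red(g,j)
round 1: derive span(h,g) via R2 from red(h,g)
round 1: derive span(h,h) via R2 from red(h,h)
round 1: derive span(i,f) via R2 from red(i,f)
round 1: derive span(i,g) via R2 from red(i,g)
round 1: derive span(j,i) via R2 from red(j,i)
round 1: derive span(j,j) via R2 from red(j,j)
round 2: derive cover(a,f) via R1 from cover(a,i), cover(i,f)
round 2: derive cover(a,g) via R1 from cover(a,h), cover(h,g)
round 2: derive cover(g,h) via R1 from cover(g,a), cover(a,h)
round 2: derive cover(g,i) via R1 from cover(g,a), cover(a,i)
round 2: derive cover(h,a) via R1 from cover(h,g), cover(g,a)
round 2: derive cover(h,b) via R1 from cover(h,g), cover(g,b)
round 2: derive cover(h,j) via R1 from cover(h,g), cover(g,j)
round 2: derive cover(i,a) via R1 from cover(i,g), cover(g,a)
round 2: derive cover(i,b) via R1 from cover(i,f), cover(f,b)
round 2: derive cover(i,j) via R1 from cover(i,g), cover(g,j)
round 2: derive cover(j,f) via R1 from cover(j,i), cover(i,f)
round 2: derive cover(j,g) via R1 from cover(j,i), cover(i,g)
round 2: derive span(a,f) via R3 from span(a,i), red(i,f)
round 2: derive span(a,g) via R3 from span(a,h), red(h,g)
round 2: derive span(g,h) via R3 from span(g,a), red(a,h)
round 2: derive span(g,i) via R3 from span(g,a), red(a,i)
round 2: derive span(h,a) via R3 from span(h,g), red(g,a)
round 2: derive span(h,b) via R3 from span(h,g), red(g,b)
round 2: derive span(h,j) via R3 from span(h,g), red(g,j)
round 2: derive span(i,a) via R3 from span(i,g), red(g,a)
round 2: derive span(i,b) via R3 from span(i,f), red(f,b)
round 2: derive span(i,j) via R3 from span(i,g), red(g,j)
round 2: derive span(j,f) via R3 from span(j,i), red(i,f)
round 2: derive span(j,g) via R3 from span(j,i), red(i,g)
round 3: derive cover(a,a) via R1 from cover(a,g), cover(g,a)
round 3: derive cover(a,b) via R1 from cover(a,f), cover(f,b)
round 3: derive cover(a,j) via R1 from cover(a,g), cover(g,j)
round 3: derive cover(g,f) via R1 from cover(g,a), cover(a,f)
round 3: derive cover(g,g) via R1 from cover(g,a), cover(a,g)
round 3: derive cover(h,f) via R1 from cover(h,a), cover(a,f)
round 3: derive cover(h,i) via R1 from cover(h,a), cover(a,i)
round 3: derive cover(i,h) via R1 from cover(i,a), cover(a,h)
round 3: derive cover(i,i) via R1 from cover(i,a), cover(a,i)
round 3: derive cover(j,a) via R1 from cover(j,g), cover(g,a)
round 3: derive cover(j,b) via R1 from cover(j,f), cover(f,b)
round 3: derive cover(j,h) via R1 from cover(j,g), cover(g,h)
round 3: derive span(a,a) via R3 from span(a,g), red(g,a)
round 3: derive span(a,b) via R3 from span(a,f), red(f,b)
round 3: derive span(a,j) via R3 from span(a,g), red(g,j)
round 3: derive span(g,f) via R3 from span(g,i), red(i,f)
round 3: derive span(g,g) via R3 from span(g,h), red(h,g)
round 3: derive span(h,i) via R3 from span(h,a), red(a,i)
round 3: derive span(i,h) via R3 from span(i,a), red(a,h)
round 3: derive span(i,i) via R3 from span(i,a), red(a,i)
round 3: derive span(j,a) via R3 from span(j,g), red(g,a)
round 3: derive span(j,b) via R3 from span(j,f), red(f,b)
round 4: derive span(h,f) via R3 from span(h,i), red(i,f)
round 4: derive span(j,h) via R3 from span(j,a), red(a,h)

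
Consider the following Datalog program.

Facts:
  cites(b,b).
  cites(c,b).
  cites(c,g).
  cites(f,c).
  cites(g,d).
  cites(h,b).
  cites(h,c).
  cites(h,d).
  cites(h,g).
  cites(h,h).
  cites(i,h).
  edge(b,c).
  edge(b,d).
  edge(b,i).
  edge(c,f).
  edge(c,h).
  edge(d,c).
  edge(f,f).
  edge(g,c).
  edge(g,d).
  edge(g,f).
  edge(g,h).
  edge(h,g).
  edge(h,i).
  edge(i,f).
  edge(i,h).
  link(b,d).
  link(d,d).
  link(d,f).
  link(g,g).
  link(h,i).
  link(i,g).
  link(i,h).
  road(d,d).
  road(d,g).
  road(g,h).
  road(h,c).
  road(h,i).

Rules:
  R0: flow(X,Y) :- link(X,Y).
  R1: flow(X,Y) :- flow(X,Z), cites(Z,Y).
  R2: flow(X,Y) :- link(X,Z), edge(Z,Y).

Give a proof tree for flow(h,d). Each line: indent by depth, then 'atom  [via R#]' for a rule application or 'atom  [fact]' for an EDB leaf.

flow(h,d)  [via R1]
  flow(h,h)  [via R2]
    link(h,i)  [fact]
    edge(i,h)  [fact]
  cites(h,d)  [fact]

round 1: derive flow(b,d) via R0 from link(b,d)
round 1: derive flow(d,d) via R0 from link(d,d)
round 1: derive flow(d,f) via R0 from link(d,f)
round 1: derive flow(g,g) via R0 from link(g,g)
round 1: derive flow(h,i) via R0 from link(h,i)
round 1: derive flow(i,g) via R0 from link(i,g)
round 1: derive flow(i,h) via R0 from link(i,h)
round 1: derive flow(b,c) via R2 from link(b,d), edge(d,c)
round 1: derive flow(d,c) via R2 from link(d,d), edge(d,c)
round 1: derive flow(g,c) via R2 from link(g,g), edge(g,c)
round 1: derive flow(g,d) via R2 from link(g,g), edge(g,d)
round 1: derive flow(g,f) via R2 from link(g,g), edge(g,f)
round 1: derive flow(g,h) via R2 from link(g,g), edge(g,h)
round 1: derive flow(h,f) via R2 from link(h,i), edge(i,f)
round 1: derive flow(h,h) via R2 from link(h,i), edge(i,h)
round 1: derive flow(i,c) via R2 from link(i,g), edge(g,c)
round 1: derive flow(i,d) via R2 from link(i,g), edge(g,d)
round 1: derive flow(i,f) via R2 from link(i,g), edge(g,f)
round 1: derive flow(i,i) via R2 from link(i,h), edge(h,i)
round 2: derive flow(b,b) via R1 from flow(b,c), cites(c,b)
round 2: derive flow(b,g) via R1 from flow(b,c), cites(c,g)
round 2: derive flow(d,b) via R1 from flow(d,c), cites(c,b)
round 2: derive flow(d,g) via R1 from flow(d,c), cites(c,g)
round 2: derive flow(g,b) via R1 from flow(g,c), cites(c,b)
round 2: derive flow(h,b) via R1 from flow(h,h), cites(h,b)
round 2: derive flow(h,c) via R1 from flow(h,f), cites(f,c)
round 2: derive flow(h,d) via R1 from flow(h,h), cites(h,d)
round 2: derive flow(h,g) via R1 from flow(h,h), cites(h,g)
round 2: derive flow(i,b) via R1 from flow(i,c), cites(c,b)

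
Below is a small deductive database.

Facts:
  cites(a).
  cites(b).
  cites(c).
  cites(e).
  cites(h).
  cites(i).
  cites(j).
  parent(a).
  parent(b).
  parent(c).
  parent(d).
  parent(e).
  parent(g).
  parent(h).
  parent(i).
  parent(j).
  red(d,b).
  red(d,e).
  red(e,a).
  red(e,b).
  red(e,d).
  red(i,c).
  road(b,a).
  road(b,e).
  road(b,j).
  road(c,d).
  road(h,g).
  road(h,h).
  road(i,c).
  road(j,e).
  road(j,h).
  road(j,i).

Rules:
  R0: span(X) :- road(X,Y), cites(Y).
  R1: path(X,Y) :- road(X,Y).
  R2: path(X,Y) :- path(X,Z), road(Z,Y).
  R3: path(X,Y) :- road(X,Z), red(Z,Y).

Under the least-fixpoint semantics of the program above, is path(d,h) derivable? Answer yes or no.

round 1: derive path(b,a) via R1 from road(b,a)
round 1: derive path(b,e) via R1 from road(b,e)
round 1: derive path(b,j) via R1 from road(b,j)
round 1: derive path(c,d) via R1 from road(c,d)
round 1: derive path(h,g) via R1 from road(h,g)
round 1: derive path(h,h) via R1 from road(h,h)
round 1: derive path(i,c) via R1 from road(i,c)
round 1: derive path(j,e) via R1 from road(j,e)
round 1: derive path(j,h) via R1 from road(j,h)
round 1: derive path(j,i) via R1 from road(j,i)
round 1: derive path(b,b) via R3 from road(b,e), red(e,b)
round 1: derive path(b,d) via R3 from road(b,e), red(e,d)
round 1: derive path(c,b) via R3 from road(c,d), red(d,b)
round 1: derive path(c,e) via R3 from road(c,d), red(d,e)
round 1: derive path(j,a) via R3 from road(j,e), red(e,a)
round 1: derive path(j,b) via R3 from road(j,e), red(e,b)
round 1: derive path(j,c) via R3 from road(j,i), red(i,c)
round 1: derive path(j,d) via R3 from road(j,e), red(e,d)
round 2: derive path(b,h) via R2 from path(b,j), road(j,h)
round 2: derive path(b,i) via R2 from path(b,j), road(j,i)
round 2: derive path(c,a) via R2 from path(c,b), road(b,a)
round 2: derive path(c,j) via R2 from path(c,b), road(b,j)
round 2: derive path(i,d) via R2 from path(i,c), road(c,d)
round 2: derive path(j,g) via R2 from path(j,h), road(h,g)
round 2: derive path(j,j) via R2 from path(j,b), road(b,j)
round 3: derive path(b,c) via R2 from path(b,i), road(i,c)
round 3: derive path(b,g) via R2 from path(b,h), road(h,g)
round 3: derive path(c,h) via R2 from path(c,j), road(j,h)
round 3: derive path(c,i) via R2 from path(c,j), road(j,i)
round 4: derive path(c,c) via R2 from path(c,i), road(i,c)
round 4: derive path(c,g) via R2 from path(c,h), road(h,g)

no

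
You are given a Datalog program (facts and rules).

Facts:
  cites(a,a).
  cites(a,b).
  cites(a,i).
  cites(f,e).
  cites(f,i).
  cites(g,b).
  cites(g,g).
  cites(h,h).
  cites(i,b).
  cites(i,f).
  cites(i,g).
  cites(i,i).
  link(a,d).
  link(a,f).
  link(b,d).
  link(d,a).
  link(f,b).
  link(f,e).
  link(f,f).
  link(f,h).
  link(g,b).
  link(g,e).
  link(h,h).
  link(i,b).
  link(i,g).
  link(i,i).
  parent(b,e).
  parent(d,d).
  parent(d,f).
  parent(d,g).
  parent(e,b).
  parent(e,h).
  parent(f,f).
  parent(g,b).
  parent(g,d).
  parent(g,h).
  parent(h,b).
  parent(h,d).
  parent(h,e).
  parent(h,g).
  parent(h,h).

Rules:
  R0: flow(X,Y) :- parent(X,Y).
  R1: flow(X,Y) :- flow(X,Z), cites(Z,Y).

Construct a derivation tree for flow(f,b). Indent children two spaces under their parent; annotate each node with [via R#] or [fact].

flow(f,b)  [via R1]
  flow(f,i)  [via R1]
    flow(f,f)  [via R0]
      parent(f,f)  [fact]
    cites(f,i)  [fact]
  cites(i,b)  [fact]

round 1: derive flow(b,e) via R0 from parent(b,e)
round 1: derive flow(d,d) via R0 from parent(d,d)
round 1: derive flow(d,f) via R0 from parent(d,f)
round 1: derive flow(d,g) via R0 from parent(d,g)
round 1: derive flow(e,b) via R0 from parent(e,b)
round 1: derive flow(e,h) via R0 from parent(e,h)
round 1: derive flow(f,f) via R0 from parent(f,f)
round 1: derive flow(g,b) via R0 from parent(g,b)
round 1: derive flow(g,d) via R0 from parent(g,d)
round 1: derive flow(g,h) via R0 from parent(g,h)
round 1: derive flow(h,b) via R0 from parent(h,b)
round 1: derive flow(h,d) via R0 from parent(h,d)
round 1: derive flow(h,e) via R0 from parent(h,e)
round 1: derive flow(h,g) via R0 from parent(h,g)
round 1: derive flow(h,h) via R0 from parent(h,h)
round 2: derive flow(d,b) via R1 from flow(d,g), cites(g,b)
round 2: derive flow(d,e) via R1 from flow(d,f), cites(f,e)
round 2: derive flow(d,i) via R1 from flow(d,f), cites(f,i)
round 2: derive flow(f,e) via R1 from flow(f,f), cites(f,e)
round 2: derive flow(f,i) via R1 from flow(f,f), cites(f,i)
round 3: derive flow(f,b) via R1 from flow(f,i), cites(i,b)
round 3: derive flow(f,g) via R1 from flow(f,i), cites(i,g)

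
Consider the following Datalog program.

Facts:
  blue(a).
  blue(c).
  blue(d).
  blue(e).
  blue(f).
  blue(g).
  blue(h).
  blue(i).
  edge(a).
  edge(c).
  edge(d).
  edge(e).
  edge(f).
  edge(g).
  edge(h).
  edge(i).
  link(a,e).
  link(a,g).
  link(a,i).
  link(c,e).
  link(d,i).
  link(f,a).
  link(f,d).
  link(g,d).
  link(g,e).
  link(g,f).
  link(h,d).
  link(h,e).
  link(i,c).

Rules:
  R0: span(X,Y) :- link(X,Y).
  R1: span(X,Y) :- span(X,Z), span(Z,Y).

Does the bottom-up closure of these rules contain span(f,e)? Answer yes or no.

round 1: derive span(a,e) via R0 from link(a,e)
round 1: derive span(a,g) via R0 from link(a,g)
round 1: derive span(a,i) via R0 from link(a,i)
round 1: derive span(c,e) via R0 from link(c,e)
round 1: derive span(d,i) via R0 from link(d,i)
round 1: derive span(f,a) via R0 from link(f,a)
round 1: derive span(f,d) via R0 from link(f,d)
round 1: derive span(g,d) via R0 from link(g,d)
round 1: derive span(g,e) via R0 from link(g,e)
round 1: derive span(g,f) via R0 from link(g,f)
round 1: derive span(h,d) via R0 from link(h,d)
round 1: derive span(h,e) via R0 from link(h,e)
round 1: derive span(i,c) via R0 from link(i,c)
round 2: derive span(a,c) via R1 from span(a,i), span(i,c)
round 2: derive span(a,d) via R1 from span(a,g), span(g,d)
round 2: derive span(a,f) via R1 from span(a,g), span(g,f)
round 2: derive span(d,c) via R1 from span(d,i), span(i,c)
round 2: derive span(f,e) via R1 from span(f,a), span(a,e)
round 2: derive span(f,g) via R1 from span(f,a), span(a,g)
round 2: derive span(f,i) via R1 from span(f,a), span(a,i)
round 2: derive span(g,a) via R1 from span(g,f), span(f,a)
round 2: derive span(g,i) via R1 from span(g,d), span(d,i)
round 2: derive span(h,i) via R1 from span(h,d), span(d,i)
round 2: derive span(i,e) via R1 from span(i,c), span(c,e)
round 3: derive span(a,a) via R1 from span(a,f), span(f,a)
round 3: derive span(d,e) via R1 from span(d,c), span(c,e)
round 3: derive span(f,c) via R1 from span(f,a), span(a,c)
round 3: derive span(f,f) via R1 from span(f,a), span(a,f)
round 3: derive span(g,c) via R1 from span(g,a), span(a,c)
round 3: derive span(g,g) via R1 from span(g,a), span(a,g)
round 3: derive span(h,c) via R1 from span(h,d), span(d,c)

yes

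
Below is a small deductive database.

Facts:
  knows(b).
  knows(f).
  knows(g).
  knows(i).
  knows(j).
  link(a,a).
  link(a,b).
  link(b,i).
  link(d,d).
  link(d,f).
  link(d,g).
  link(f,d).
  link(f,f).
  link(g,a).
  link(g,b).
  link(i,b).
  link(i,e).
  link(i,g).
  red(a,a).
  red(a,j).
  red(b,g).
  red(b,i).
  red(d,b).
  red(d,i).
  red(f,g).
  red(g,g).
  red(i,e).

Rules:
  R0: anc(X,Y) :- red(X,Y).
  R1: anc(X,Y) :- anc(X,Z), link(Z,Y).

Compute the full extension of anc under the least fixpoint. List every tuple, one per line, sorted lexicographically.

anc(a,a)
anc(a,b)
anc(a,e)
anc(a,g)
anc(a,i)
anc(a,j)
anc(b,a)
anc(b,b)
anc(b,e)
anc(b,g)
anc(b,i)
anc(d,a)
anc(d,b)
anc(d,e)
anc(d,g)
anc(d,i)
anc(f,a)
anc(f,b)
anc(f,e)
anc(f,g)
anc(f,i)
anc(g,a)
anc(g,b)
anc(g,e)
anc(g,g)
anc(g,i)
anc(i,e)

round 1: derive anc(a,a) via R0 from red(a,a)
round 1: derive anc(a,j) via R0 from red(a,j)
round 1: derive anc(b,g) via R0 from red(b,g)
round 1: derive anc(b,i) via R0 from red(b,i)
round 1: derive anc(d,b) via R0 from red(d,b)
round 1: derive anc(d,i) via R0 from red(d,i)
round 1: derive anc(f,g) via R0 from red(f,g)
round 1: derive anc(g,g) via R0 from red(g,g)
round 1: derive anc(i,e) via R0 from red(i,e)
round 2: derive anc(a,b) via R1 from anc(a,a), link(a,b)
round 2: derive anc(b,a) via R1 from anc(b,g), link(g,a)
round 2: derive anc(b,b) via R1 from anc(b,g), link(g,b)
round 2: derive anc(b,e) via R1 from anc(b,i), link(i,e)
round 2: derive anc(d,e) via R1 from anc(d,i), link(i,e)
round 2: derive anc(d,g) via R1 from anc(d,i), link(i,g)
round 2: derive anc(f,a) via R1 from anc(f,g), link(g,a)
round 2: derive anc(f,b) via R1 from anc(f,g), link(g,b)
round 2: derive anc(g,a) via R1 from anc(g,g), link(g,a)
round 2: derive anc(g,b) via R1 from anc(g,g), link(g,b)
round 3: derive anc(a,i) via R1 from anc(a,b), link(b,i)
round 3: derive anc(d,a) via R1 from anc(d,g), link(g,a)
round 3: derive anc(f,i) via R1 from anc(f,b), link(b,i)
round 3: derive anc(g,i) via R1 from anc(g,b), link(b,i)
round 4: derive anc(a,e) via R1 from anc(a,i), link(i,e)
round 4: derive anc(a,g) via R1 from anc(a,i), link(i,g)
round 4: derive anc(f,e) via R1 from anc(f,i), link(i,e)
round 4: derive anc(g,e) via R1 from anc(g,i), link(i,e)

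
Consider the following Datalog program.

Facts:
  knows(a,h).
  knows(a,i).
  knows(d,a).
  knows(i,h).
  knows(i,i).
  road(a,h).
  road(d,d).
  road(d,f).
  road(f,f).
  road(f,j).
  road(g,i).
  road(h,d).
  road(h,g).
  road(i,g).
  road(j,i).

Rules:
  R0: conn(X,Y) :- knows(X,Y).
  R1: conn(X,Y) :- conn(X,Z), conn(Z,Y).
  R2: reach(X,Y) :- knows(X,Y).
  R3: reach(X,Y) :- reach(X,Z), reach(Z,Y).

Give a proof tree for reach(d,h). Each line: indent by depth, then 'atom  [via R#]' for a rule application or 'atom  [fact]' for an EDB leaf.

round 1: derive reach(a,h) via R2 from knows(a,h)
round 1: derive reach(a,i) via R2 from knows(a,i)
round 1: derive reach(d,a) via R2 from knows(d,a)
round 1: derive reach(i,h) via R2 from knows(i,h)
round 1: derive reach(i,i) via R2 from knows(i,i)
round 2: derive reach(d,h) via R3 from reach(d,a), reach(a,h)
round 2: derive reach(d,i) via R3 from reach(d,a), reach(a,i)

reach(d,h)  [via R3]
  reach(d,a)  [via R2]
    knows(d,a)  [fact]
  reach(a,h)  [via R2]
    knows(a,h)  [fact]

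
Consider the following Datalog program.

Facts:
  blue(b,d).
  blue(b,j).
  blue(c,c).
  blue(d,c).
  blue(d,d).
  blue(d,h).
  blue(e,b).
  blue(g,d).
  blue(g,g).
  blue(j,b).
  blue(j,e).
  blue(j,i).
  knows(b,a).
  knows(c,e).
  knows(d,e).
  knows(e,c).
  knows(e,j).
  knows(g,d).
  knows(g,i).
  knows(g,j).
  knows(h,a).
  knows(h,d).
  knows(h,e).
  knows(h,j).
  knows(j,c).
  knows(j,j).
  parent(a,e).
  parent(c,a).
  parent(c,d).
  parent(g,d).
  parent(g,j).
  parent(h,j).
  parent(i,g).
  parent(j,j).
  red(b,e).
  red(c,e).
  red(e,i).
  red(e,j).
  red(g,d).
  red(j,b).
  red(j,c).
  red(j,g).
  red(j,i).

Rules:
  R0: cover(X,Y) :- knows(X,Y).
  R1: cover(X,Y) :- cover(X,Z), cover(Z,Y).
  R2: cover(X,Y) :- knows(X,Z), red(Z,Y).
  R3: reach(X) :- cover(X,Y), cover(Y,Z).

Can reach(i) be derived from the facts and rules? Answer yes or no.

no

round 1: derive cover(b,a) via R0 from knows(b,a)
round 1: derive cover(c,e) via R0 from knows(c,e)
round 1: derive cover(d,e) via R0 from knows(d,e)
round 1: derive cover(e,c) via R0 from knows(e,c)
round 1: derive cover(e,j) via R0 from knows(e,j)
round 1: derive cover(g,d) via R0 from knows(g,d)
round 1: derive cover(g,i) via R0 from knows(g,i)
round 1: derive cover(g,j) via R0 from knows(g,j)
round 1: derive cover(h,a) via R0 from knows(h,a)
round 1: derive cover(h,d) via R0 from knows(h,d)
round 1: derive cover(h,e) via R0 from knows(h,e)
round 1: derive cover(h,j) via R0 from knows(h,j)
round 1: derive cover(j,c) via R0 from knows(j,c)
round 1: derive cover(j,j) via R0 from knows(j,j)
round 1: derive cover(c,i) via R2 from knows(c,e), red(e,i)
round 1: derive cover(c,j) via R2 from knows(c,e), red(e,j)
round 1: derive cover(d,i) via R2 from knows(d,e), red(e,i)
round 1: derive cover(d,j) via R2 from knows(d,e), red(e,j)
round 1: derive cover(e,b) via R2 from knows(e,j), red(j,b)
round 1: derive cover(e,e) via R2 from knows(e,c), red(c,e)
round 1: derive cover(e,g) via R2 from knows(e,j), red(j,g)
round 1: derive cover(e,i) via R2 from knows(e,j), red(j,i)
round 1: derive cover(g,b) via R2 from knows(g,j), red(j,b)
round 1: derive cover(g,c) via R2 from knows(g,j), red(j,c)
round 1: derive cover(g,g) via R2 from knows(g,j), red(j,g)
round 1: derive cover(h,b) via R2 from knows(h,j), red(j,b)
round 1: derive cover(h,c) via R2 from knows(h,j), red(j,c)
round 1: derive cover(h,g) via R2 from knows(h,j), red(j,g)
round 1: derive cover(h,i) via R2 from knows(h,e), red(e,i)
round 1: derive cover(j,b) via R2 from knows(j,j), red(j,b)
round 1: derive cover(j,e) via R2 from knows(j,c), red(c,e)
round 1: derive cover(j,g) via R2 from knows(j,j), red(j,g)
round 1: derive cover(j,i) via R2 from knows(j,j), red(j,i)
round 2: derive cover(c,b) via R1 from cover(c,e), cover(e,b)
round 2: derive cover(c,c) via R1 from cover(c,e), cover(e,c)
round 2: derive cover(c,g) via R1 from cover(c,e), cover(e,g)
round 2: derive cover(d,b) via R1 from cover(d,e), cover(e,b)
round 2: derive cover(d,c) via R1 from cover(d,e), cover(e,c)
round 2: derive cover(d,g) via R1 from cover(d,e), cover(e,g)
round 2: derive cover(e,a) via R1 from cover(e,b), cover(b,a)
round 2: derive cover(e,d) via R1 from cover(e,g), cover(g,d)
round 2: derive cover(g,a) via R1 from cover(g,b), cover(b,a)
round 2: derive cover(g,e) via R1 from cover(g,c), cover(c,e)
round 2: derive cover(j,a) via R1 from cover(j,b), cover(b,a)
round 2: derive cover(j,d) via R1 from cover(j,g), cover(g,d)
round 2: derive reach(c) via R3 from cover(c,e), cover(e,b)
round 2: derive reach(d) via R3 from cover(d,e), cover(e,b)
round 2: derive reach(e) via R3 from cover(e,b), cover(b,a)
round 2: derive reach(g) via R3 from cover(g,b), cover(b,a)
round 2: derive reach(h) via R3 from cover(h,b), cover(b,a)
round 2: derive reach(j) via R3 from cover(j,b), cover(b,a)
round 3: derive cover(c,a) via R1 from cover(c,b), cover(b,a)
round 3: derive cover(c,d) via R1 from cover(c,e), cover(e,d)
round 3: derive cover(d,a) via R1 from cover(d,b), cover(b,a)
round 3: derive cover(d,d) via R1 from cover(d,e), cover(e,d)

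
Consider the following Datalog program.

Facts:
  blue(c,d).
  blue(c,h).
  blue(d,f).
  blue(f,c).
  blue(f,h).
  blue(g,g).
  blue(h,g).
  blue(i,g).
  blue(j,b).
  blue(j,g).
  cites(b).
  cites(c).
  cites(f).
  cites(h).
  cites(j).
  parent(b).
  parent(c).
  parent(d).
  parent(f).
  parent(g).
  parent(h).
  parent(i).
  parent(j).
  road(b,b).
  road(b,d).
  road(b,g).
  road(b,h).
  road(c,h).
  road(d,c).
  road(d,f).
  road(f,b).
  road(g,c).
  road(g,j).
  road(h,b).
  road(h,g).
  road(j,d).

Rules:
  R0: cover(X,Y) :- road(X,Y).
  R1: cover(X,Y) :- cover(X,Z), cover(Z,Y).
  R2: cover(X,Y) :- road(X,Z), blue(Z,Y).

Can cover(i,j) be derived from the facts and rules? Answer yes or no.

round 1: derive cover(b,b) via R0 from road(b,b)
round 1: derive cover(b,d) via R0 from road(b,d)
round 1: derive cover(b,g) via R0 from road(b,g)
round 1: derive cover(b,h) via R0 from road(b,h)
round 1: derive cover(c,h) via R0 from road(c,h)
round 1: derive cover(d,c) via R0 from road(d,c)
round 1: derive cover(d,f) via R0 from road(d,f)
round 1: derive cover(f,b) via R0 from road(f,b)
round 1: derive cover(g,c) via R0 from road(g,c)
round 1: derive cover(g,j) via R0 from road(g,j)
round 1: derive cover(h,b) via R0 from road(h,b)
round 1: derive cover(h,g) via R0 from road(h,g)
round 1: derive cover(j,d) via R0 from road(j,d)
round 1: derive cover(b,f) via R2 from road(b,d), blue(d,f)
round 1: derive cover(c,g) via R2 from road(c,h), blue(h,g)
round 1: derive cover(d,d) via R2 from road(d,c), blue(c,d)
round 1: derive cover(d,h) via R2 from road(d,c), blue(c,h)
round 1: derive cover(g,b) via R2 from road(g,j), blue(j,b)
round 1: derive cover(g,d) via R2 from road(g,c), blue(c,d)
round 1: derive cover(g,g) via R2 from road(g,j), blue(j,g)
round 1: derive cover(g,h) via R2 from road(g,c), blue(c,h)
round 1: derive cover(j,f) via R2 from road(j,d), blue(d,f)
round 2: derive cover(b,c) via R1 from cover(b,d), cover(d,c)
round 2: derive cover(b,j) via R1 from cover(b,g), cover(g,j)
round 2: derive cover(c,b) via R1 from cover(c,g), cover(g,b)
round 2: derive cover(c,c) via R1 from cover(c,g), cover(g,c)
round 2: derive cover(c,d) via R1 from cover(c,g), cover(g,d)
round 2: derive cover(c,j) via R1 from cover(c,g), cover(g,j)
round 2: derive cover(d,b) via R1 from cover(d,f), cover(f,b)
round 2: derive cover(d,g) via R1 from cover(d,c), cover(c,g)
round 2: derive cover(f,d) via R1 from cover(f,b), cover(b,d)
round 2: derive cover(f,f) via R1 from cover(f,b), cover(b,f)
round 2: derive cover(f,g) via R1 from cover(f,b), cover(b,g)
round 2: derive cover(f,h) via R1 from cover(f,b), cover(b,h)
round 2: derive cover(g,f) via R1 from cover(g,b), cover(b,f)
round 2: derive cover(h,c) via R1 from cover(h,g), cover(g,c)
round 2: derive cover(h,d) via R1 from cover(h,b), cover(b,d)
round 2: derive cover(h,f) via R1 from cover(h,b), cover(b,f)
round 2: derive cover(h,h) via R1 from cover(h,b), cover(b,h)
round 2: derive cover(h,j) via R1 from cover(h,g), cover(g,j)
round 2: derive cover(j,b) via R1 from cover(j,f), cover(f,b)
round 2: derive cover(j,c) via R1 from cover(j,d), cover(d,c)
round 2: derive cover(j,h) via R1 from cover(j,d), cover(d,h)
round 3: derive cover(c,f) via R1 from cover(c,b), cover(b,f)
round 3: derive cover(d,j) via R1 from cover(d,b), cover(b,j)
round 3: derive cover(f,c) via R1 from cover(f,b), cover(b,c)
round 3: derive cover(f,j) via R1 from cover(f,b), cover(b,j)
round 3: derive cover(j,g) via R1 from cover(j,b), cover(b,g)
round 3: derive cover(j,j) via R1 from cover(j,b), cover(b,j)

no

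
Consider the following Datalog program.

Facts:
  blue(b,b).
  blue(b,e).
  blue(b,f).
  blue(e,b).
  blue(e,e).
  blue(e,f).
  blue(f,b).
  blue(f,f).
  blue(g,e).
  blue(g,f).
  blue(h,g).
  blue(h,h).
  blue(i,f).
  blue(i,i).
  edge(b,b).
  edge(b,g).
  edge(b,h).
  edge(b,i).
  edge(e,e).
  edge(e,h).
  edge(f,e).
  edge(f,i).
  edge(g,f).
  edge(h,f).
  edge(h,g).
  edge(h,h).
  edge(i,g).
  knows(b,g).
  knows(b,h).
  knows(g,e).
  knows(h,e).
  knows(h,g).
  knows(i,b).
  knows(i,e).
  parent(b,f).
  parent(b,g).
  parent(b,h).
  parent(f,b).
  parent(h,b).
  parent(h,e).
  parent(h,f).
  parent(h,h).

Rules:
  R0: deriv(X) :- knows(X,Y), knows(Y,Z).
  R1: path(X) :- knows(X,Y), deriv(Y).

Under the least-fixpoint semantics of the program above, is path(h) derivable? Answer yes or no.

round 1: derive deriv(b) via R0 from knows(b,g), knows(g,e)
round 1: derive deriv(h) via R0 from knows(h,g), knows(g,e)
round 1: derive deriv(i) via R0 from knows(i,b), knows(b,g)
round 2: derive path(b) via R1 from knows(b,h), deriv(h)
round 2: derive path(i) via R1 from knows(i,b), deriv(b)

no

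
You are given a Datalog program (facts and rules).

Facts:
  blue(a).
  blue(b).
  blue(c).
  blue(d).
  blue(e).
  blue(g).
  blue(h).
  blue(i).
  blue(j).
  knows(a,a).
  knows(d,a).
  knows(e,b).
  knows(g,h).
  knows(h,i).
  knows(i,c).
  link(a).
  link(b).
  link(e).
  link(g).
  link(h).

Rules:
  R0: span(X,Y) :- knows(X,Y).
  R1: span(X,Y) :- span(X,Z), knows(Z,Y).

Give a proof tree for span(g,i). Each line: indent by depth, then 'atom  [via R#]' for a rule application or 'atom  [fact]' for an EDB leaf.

span(g,i)  [via R1]
  span(g,h)  [via R0]
    knows(g,h)  [fact]
  knows(h,i)  [fact]

round 1: derive span(a,a) via R0 from knows(a,a)
round 1: derive span(d,a) via R0 from knows(d,a)
round 1: derive span(e,b) via R0 from knows(e,b)
round 1: derive span(g,h) via R0 from knows(g,h)
round 1: derive span(h,i) via R0 from knows(h,i)
round 1: derive span(i,c) via R0 from knows(i,c)
round 2: derive span(g,i) via R1 from span(g,h), knows(h,i)
round 2: derive span(h,c) via R1 from span(h,i), knows(i,c)
round 3: derive span(g,c) via R1 from span(g,i), knows(i,c)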